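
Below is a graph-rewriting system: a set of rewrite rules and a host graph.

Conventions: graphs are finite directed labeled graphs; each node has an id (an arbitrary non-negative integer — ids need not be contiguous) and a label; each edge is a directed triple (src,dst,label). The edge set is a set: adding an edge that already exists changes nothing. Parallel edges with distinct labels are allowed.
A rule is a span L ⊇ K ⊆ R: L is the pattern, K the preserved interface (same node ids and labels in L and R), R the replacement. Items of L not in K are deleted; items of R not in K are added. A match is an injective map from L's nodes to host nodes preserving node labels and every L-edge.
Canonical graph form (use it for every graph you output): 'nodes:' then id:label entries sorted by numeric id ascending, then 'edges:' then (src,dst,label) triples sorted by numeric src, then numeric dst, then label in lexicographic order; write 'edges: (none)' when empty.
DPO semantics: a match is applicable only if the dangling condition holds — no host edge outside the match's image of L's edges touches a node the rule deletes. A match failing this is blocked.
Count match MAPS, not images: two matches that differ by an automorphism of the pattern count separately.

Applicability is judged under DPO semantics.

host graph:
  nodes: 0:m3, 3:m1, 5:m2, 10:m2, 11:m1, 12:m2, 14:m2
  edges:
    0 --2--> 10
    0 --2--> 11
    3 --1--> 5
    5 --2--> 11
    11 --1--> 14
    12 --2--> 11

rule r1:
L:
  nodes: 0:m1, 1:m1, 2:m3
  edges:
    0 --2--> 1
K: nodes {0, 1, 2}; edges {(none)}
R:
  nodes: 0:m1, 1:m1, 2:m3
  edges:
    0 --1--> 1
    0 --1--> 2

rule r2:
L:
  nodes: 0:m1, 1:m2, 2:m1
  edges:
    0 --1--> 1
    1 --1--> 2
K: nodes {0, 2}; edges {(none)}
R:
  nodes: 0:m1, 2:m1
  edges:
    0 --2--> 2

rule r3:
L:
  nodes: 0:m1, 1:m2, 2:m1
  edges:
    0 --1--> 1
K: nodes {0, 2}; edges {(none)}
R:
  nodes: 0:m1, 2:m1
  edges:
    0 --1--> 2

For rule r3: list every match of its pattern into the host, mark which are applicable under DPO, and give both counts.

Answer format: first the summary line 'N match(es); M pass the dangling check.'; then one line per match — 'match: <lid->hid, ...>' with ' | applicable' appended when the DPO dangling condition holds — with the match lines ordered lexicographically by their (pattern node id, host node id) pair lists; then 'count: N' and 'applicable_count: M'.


2 match(es); 1 pass the dangling check.
match: 0->3, 1->5, 2->11
match: 0->11, 1->14, 2->3 | applicable
count: 2
applicable_count: 1


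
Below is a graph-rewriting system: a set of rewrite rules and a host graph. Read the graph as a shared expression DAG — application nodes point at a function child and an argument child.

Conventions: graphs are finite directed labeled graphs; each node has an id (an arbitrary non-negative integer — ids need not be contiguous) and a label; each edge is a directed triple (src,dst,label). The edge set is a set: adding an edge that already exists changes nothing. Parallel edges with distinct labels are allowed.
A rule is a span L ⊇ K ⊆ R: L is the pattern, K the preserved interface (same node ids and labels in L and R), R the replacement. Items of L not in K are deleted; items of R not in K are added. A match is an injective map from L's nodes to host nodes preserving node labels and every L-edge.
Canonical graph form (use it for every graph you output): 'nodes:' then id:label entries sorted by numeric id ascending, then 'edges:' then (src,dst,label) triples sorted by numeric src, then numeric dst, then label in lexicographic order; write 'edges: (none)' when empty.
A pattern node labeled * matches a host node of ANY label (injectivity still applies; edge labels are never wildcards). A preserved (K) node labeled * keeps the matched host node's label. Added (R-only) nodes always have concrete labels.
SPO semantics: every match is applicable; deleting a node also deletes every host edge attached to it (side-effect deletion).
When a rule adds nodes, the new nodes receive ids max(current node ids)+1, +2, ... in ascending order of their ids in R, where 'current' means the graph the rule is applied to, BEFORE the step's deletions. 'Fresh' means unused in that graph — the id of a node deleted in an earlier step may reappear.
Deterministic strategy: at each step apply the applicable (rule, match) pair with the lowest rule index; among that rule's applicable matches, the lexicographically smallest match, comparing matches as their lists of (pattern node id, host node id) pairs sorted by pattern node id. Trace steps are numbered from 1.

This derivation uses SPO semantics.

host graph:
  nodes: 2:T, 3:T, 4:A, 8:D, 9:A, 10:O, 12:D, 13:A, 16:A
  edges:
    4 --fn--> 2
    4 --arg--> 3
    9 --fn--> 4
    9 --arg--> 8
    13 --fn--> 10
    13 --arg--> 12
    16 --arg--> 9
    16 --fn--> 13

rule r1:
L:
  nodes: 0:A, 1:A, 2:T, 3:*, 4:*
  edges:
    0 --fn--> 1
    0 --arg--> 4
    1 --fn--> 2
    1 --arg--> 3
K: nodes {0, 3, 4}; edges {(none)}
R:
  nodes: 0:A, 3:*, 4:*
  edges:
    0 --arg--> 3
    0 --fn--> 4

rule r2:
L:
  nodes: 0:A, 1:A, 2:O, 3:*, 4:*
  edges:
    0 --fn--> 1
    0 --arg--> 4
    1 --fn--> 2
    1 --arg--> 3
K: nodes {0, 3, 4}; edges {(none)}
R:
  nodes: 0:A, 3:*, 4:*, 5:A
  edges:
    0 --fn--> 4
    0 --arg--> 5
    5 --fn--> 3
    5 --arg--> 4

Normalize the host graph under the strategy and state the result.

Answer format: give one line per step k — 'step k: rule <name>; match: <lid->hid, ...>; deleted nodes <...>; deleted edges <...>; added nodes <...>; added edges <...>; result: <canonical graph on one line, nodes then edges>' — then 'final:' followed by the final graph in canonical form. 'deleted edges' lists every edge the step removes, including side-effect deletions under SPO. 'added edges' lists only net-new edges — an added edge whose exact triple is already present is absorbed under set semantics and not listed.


step 1: rule r1; match: 0->9, 1->4, 2->2, 3->3, 4->8; deleted nodes 2, 4; deleted edges (4,2,fn); (4,3,arg); (9,4,fn); (9,8,arg); added nodes (none); added edges (9,3,arg); (9,8,fn); result: nodes: 3:T, 8:D, 9:A, 10:O, 12:D, 13:A, 16:A edges: (9,3,arg); (9,8,fn); (13,10,fn); (13,12,arg); (16,9,arg); (16,13,fn)
step 2: rule r2; match: 0->16, 1->13, 2->10, 3->12, 4->9; deleted nodes 10, 13; deleted edges (13,10,fn); (13,12,arg); (16,9,arg); (16,13,fn); added nodes 17; added edges (16,9,fn); (16,17,arg); (17,9,arg); (17,12,fn); result: nodes: 3:T, 8:D, 9:A, 12:D, 16:A, 17:A edges: (9,3,arg); (9,8,fn); (16,9,fn); (16,17,arg); (17,9,arg); (17,12,fn)
final:
nodes: 3:T, 8:D, 9:A, 12:D, 16:A, 17:A
edges: (9,3,arg); (9,8,fn); (16,9,fn); (16,17,arg); (17,9,arg); (17,12,fn)


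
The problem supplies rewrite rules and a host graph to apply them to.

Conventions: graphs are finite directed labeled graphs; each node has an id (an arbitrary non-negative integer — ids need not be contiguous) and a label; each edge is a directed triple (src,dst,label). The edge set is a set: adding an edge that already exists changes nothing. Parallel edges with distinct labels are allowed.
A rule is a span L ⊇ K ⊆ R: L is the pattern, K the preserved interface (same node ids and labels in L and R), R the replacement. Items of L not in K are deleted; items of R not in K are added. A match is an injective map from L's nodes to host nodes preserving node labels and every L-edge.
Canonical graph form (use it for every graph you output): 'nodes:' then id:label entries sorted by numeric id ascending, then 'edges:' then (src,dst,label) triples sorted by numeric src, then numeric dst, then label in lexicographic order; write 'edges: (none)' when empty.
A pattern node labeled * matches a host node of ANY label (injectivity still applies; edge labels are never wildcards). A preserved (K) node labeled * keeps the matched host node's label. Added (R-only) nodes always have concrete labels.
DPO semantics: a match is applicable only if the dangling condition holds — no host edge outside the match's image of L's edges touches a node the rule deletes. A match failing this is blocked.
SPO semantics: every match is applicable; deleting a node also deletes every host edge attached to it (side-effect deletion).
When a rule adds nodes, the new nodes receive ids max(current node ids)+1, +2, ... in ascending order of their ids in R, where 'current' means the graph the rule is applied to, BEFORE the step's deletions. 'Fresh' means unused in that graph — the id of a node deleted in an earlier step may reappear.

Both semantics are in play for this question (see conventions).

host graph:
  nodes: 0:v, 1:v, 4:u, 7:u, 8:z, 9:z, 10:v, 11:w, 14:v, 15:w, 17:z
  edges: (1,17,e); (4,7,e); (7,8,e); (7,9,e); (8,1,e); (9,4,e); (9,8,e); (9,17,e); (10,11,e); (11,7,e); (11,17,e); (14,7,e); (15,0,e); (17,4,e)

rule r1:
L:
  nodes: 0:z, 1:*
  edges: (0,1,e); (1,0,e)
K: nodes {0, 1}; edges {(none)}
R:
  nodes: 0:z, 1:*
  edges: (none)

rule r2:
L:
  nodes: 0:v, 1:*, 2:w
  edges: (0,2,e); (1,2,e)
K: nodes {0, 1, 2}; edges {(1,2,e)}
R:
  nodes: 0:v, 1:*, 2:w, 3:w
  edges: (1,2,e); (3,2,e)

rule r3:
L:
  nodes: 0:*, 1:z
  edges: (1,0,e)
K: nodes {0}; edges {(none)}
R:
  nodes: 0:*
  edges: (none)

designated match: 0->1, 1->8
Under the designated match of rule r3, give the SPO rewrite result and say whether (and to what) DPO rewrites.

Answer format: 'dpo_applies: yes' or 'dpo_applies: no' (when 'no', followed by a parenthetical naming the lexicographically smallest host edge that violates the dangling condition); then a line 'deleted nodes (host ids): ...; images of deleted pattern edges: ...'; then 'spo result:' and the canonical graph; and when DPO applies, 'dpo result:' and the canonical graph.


dpo_applies: no
(the rule deletes node 8, which keeps host edge (7,8,e) outside the match image — the dangling condition fails, DPO blocks; SPO proceeds and side-deletes such edges)
deleted nodes (host ids): 8; images of deleted pattern edges: (8,1,e)
spo result:
nodes: 0:v, 1:v, 4:u, 7:u, 9:z, 10:v, 11:w, 14:v, 15:w, 17:z
edges: (1,17,e); (4,7,e); (7,9,e); (9,4,e); (9,17,e); (10,11,e); (11,7,e); (11,17,e); (14,7,e); (15,0,e); (17,4,e)


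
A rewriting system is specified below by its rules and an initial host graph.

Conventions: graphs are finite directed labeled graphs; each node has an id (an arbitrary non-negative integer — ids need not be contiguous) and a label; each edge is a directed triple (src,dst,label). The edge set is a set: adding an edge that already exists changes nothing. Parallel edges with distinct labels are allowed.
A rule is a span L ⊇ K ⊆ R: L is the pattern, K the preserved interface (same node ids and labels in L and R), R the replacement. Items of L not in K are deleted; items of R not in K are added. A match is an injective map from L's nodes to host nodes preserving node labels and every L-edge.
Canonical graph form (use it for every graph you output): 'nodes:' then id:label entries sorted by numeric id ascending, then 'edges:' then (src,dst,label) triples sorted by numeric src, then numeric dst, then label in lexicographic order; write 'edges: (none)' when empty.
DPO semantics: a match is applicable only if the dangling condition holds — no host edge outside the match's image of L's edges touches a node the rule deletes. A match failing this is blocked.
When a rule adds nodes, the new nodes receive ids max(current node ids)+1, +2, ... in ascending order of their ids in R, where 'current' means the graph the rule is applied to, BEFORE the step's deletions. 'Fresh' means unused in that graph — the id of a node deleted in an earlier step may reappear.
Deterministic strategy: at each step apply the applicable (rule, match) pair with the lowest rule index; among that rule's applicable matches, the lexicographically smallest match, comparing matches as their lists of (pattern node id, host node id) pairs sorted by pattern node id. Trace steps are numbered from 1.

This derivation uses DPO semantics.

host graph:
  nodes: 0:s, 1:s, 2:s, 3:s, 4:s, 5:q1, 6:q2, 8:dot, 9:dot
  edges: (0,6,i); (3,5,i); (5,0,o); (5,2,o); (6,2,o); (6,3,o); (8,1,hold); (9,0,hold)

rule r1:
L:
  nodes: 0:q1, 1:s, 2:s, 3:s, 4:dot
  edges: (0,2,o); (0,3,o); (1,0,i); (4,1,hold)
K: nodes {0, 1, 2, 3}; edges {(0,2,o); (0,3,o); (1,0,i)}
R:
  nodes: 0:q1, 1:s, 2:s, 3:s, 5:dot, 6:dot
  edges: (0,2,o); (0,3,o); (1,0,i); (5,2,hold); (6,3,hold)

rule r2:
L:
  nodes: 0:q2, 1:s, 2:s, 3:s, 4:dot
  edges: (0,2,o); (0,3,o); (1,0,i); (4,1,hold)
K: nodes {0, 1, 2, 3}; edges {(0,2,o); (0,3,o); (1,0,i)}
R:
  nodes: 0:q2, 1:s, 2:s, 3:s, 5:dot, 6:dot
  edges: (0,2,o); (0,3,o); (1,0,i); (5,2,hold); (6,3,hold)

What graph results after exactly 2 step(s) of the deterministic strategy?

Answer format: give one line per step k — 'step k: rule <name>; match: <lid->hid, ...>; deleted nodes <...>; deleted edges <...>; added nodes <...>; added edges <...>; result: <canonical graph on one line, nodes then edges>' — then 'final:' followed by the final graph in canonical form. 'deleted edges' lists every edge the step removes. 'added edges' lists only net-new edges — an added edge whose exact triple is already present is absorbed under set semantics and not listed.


step 1: rule r2; match: 0->6, 1->0, 2->2, 3->3, 4->9; deleted nodes 9; deleted edges (9,0,hold); added nodes 10, 11; added edges (10,2,hold); (11,3,hold); result: nodes: 0:s, 1:s, 2:s, 3:s, 4:s, 5:q1, 6:q2, 8:dot, 10:dot, 11:dot edges: (0,6,i); (3,5,i); (5,0,o); (5,2,o); (6,2,o); (6,3,o); (8,1,hold); (10,2,hold); (11,3,hold)
step 2: rule r1; match: 0->5, 1->3, 2->0, 3->2, 4->11; deleted nodes 11; deleted edges (11,3,hold); added nodes 12, 13; added edges (12,0,hold); (13,2,hold); result: nodes: 0:s, 1:s, 2:s, 3:s, 4:s, 5:q1, 6:q2, 8:dot, 10:dot, 12:dot, 13:dot edges: (0,6,i); (3,5,i); (5,0,o); (5,2,o); (6,2,o); (6,3,o); (8,1,hold); (10,2,hold); (12,0,hold); (13,2,hold)
final:
nodes: 0:s, 1:s, 2:s, 3:s, 4:s, 5:q1, 6:q2, 8:dot, 10:dot, 12:dot, 13:dot
edges: (0,6,i); (3,5,i); (5,0,o); (5,2,o); (6,2,o); (6,3,o); (8,1,hold); (10,2,hold); (12,0,hold); (13,2,hold)


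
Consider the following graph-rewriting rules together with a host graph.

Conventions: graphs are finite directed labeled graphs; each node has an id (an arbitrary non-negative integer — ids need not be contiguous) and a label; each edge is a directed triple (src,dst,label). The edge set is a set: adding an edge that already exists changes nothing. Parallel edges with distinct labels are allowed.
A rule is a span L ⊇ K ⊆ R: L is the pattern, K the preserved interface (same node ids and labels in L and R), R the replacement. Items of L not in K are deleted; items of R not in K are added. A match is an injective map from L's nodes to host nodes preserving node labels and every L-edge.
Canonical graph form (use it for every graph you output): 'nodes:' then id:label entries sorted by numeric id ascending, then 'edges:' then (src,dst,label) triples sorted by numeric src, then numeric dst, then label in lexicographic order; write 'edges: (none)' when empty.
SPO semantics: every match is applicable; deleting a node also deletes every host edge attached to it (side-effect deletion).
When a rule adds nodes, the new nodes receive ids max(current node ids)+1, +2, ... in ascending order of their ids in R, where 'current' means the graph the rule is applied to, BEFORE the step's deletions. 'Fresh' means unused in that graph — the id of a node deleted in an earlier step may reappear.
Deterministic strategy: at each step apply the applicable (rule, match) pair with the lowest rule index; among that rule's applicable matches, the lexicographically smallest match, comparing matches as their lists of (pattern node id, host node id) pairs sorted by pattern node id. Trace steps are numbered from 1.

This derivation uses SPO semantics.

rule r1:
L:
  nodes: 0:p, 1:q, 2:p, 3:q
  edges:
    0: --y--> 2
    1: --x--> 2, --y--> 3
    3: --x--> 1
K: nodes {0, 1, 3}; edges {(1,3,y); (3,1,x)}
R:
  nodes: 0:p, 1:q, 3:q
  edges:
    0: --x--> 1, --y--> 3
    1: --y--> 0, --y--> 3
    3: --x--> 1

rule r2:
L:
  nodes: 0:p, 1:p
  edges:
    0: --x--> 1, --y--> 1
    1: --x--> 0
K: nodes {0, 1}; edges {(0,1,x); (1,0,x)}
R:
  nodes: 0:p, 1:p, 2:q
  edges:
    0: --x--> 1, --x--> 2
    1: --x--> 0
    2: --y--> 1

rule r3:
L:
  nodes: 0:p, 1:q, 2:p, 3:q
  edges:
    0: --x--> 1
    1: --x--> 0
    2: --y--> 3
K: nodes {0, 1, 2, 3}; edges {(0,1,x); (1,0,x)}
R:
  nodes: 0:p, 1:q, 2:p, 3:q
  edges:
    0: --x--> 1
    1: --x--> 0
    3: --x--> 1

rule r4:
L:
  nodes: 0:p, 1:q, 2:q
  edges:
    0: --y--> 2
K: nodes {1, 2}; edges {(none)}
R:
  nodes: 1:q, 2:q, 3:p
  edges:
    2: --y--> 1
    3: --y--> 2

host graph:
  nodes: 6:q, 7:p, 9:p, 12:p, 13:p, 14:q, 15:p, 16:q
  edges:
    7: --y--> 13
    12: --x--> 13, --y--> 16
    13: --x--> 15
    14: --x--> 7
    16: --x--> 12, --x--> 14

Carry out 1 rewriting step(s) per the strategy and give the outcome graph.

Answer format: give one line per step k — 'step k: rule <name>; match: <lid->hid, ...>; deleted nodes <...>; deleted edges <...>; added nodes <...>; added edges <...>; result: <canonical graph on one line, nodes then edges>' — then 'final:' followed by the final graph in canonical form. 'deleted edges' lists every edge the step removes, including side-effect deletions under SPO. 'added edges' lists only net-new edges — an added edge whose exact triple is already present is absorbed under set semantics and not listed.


step 1: rule r4; match: 0->12, 1->6, 2->16; deleted nodes 12; deleted edges (12,13,x); (12,16,y); (16,12,x); added nodes 17; added edges (16,6,y); (17,16,y); result: nodes: 6:q, 7:p, 9:p, 13:p, 14:q, 15:p, 16:q, 17:p edges: (7,13,y); (13,15,x); (14,7,x); (16,6,y); (16,14,x); (17,16,y)
final:
nodes: 6:q, 7:p, 9:p, 13:p, 14:q, 15:p, 16:q, 17:p
edges: (7,13,y); (13,15,x); (14,7,x); (16,6,y); (16,14,x); (17,16,y)


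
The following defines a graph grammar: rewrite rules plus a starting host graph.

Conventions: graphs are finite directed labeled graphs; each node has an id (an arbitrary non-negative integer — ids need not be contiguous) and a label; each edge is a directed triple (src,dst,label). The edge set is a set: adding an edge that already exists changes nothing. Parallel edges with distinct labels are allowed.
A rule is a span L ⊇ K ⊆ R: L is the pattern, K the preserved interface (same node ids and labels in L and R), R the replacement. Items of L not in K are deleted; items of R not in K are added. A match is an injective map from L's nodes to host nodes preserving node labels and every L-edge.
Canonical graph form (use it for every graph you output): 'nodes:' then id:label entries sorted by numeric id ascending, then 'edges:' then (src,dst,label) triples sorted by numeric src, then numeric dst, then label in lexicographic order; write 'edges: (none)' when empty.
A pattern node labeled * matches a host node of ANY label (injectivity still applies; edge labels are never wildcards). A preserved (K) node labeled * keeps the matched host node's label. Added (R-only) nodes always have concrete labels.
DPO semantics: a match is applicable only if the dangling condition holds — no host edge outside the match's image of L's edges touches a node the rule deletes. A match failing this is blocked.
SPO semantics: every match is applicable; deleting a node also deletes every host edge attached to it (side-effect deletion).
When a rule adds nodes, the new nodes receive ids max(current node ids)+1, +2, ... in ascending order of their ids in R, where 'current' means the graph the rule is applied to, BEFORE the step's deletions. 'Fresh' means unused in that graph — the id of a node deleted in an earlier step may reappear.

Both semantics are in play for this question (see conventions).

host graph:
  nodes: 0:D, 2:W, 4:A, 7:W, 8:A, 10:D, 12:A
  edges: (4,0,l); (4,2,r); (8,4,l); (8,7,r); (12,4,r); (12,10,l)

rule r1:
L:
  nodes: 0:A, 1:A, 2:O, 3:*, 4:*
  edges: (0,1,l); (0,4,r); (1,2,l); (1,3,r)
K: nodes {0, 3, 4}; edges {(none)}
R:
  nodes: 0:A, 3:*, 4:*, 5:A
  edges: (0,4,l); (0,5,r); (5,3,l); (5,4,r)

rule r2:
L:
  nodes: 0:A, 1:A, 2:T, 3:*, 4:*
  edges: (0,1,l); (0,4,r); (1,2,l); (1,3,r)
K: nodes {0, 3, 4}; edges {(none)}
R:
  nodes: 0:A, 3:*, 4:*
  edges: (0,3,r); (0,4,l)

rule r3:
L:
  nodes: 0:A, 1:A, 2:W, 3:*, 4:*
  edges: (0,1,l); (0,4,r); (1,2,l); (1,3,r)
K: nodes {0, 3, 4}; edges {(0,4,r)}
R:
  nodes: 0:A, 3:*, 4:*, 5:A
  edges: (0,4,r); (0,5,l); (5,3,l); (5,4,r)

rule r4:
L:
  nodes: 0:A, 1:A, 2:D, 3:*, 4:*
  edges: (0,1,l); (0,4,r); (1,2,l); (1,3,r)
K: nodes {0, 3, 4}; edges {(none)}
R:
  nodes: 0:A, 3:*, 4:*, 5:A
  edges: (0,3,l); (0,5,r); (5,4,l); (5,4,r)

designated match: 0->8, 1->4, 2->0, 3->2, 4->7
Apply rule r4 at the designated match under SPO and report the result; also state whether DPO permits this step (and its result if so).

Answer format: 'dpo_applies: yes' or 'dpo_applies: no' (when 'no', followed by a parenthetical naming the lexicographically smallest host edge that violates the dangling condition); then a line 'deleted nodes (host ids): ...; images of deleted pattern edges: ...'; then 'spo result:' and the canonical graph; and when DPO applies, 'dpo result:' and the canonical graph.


dpo_applies: no
(the rule deletes node 4, which keeps host edge (12,4,r) outside the match image — the dangling condition fails, DPO blocks; SPO proceeds and side-deletes such edges)
deleted nodes (host ids): 0, 4; images of deleted pattern edges: (4,0,l); (4,2,r); (8,4,l); (8,7,r)
spo result:
nodes: 2:W, 7:W, 8:A, 10:D, 12:A, 13:A
edges: (8,2,l); (8,13,r); (12,10,l); (13,7,l); (13,7,r)


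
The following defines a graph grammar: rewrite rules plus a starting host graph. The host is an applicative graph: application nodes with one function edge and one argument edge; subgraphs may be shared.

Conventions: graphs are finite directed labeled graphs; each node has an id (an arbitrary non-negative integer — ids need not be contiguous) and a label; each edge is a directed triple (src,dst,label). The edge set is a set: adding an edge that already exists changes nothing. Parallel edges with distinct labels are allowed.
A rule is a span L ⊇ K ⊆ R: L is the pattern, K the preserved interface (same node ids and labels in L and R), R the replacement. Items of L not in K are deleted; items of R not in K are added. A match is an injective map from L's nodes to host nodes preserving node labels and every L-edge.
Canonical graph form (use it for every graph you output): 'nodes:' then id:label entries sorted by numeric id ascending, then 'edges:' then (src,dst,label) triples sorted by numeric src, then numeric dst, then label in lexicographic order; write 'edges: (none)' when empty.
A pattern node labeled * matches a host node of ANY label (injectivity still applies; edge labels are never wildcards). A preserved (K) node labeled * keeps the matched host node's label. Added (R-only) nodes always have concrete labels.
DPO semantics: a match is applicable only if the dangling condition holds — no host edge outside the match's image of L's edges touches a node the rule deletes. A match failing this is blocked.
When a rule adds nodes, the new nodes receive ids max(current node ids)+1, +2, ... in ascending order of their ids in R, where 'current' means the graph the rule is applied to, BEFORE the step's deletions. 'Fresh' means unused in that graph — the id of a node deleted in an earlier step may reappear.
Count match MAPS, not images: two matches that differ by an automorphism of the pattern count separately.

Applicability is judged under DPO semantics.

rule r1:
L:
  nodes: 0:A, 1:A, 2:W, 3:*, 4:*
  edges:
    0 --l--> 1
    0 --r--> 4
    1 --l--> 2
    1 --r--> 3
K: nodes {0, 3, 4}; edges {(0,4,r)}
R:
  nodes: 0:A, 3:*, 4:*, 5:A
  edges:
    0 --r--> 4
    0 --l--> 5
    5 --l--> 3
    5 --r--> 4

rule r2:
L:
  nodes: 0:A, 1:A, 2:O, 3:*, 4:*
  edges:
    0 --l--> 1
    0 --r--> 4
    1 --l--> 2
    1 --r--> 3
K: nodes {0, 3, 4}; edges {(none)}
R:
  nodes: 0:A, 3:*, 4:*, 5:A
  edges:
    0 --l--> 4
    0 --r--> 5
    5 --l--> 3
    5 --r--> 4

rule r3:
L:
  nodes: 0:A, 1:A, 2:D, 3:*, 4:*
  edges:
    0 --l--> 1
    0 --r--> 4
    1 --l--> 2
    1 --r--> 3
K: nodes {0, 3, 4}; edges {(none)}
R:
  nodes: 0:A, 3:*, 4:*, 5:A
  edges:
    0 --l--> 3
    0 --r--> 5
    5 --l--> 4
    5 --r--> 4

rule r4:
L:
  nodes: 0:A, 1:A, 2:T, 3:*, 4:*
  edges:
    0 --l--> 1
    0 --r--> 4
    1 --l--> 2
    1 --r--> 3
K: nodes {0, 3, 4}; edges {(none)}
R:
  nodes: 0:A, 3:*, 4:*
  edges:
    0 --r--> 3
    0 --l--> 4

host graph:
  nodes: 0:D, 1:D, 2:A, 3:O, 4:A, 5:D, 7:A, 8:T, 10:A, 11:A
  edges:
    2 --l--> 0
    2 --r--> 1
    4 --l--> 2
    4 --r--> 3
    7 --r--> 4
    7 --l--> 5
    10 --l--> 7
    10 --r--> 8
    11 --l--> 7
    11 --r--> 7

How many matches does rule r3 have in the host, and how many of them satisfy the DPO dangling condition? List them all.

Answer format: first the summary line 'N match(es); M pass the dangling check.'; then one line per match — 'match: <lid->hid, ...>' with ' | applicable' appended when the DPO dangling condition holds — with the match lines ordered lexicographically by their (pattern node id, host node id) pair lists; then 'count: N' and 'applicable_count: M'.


2 match(es); 1 pass the dangling check.
match: 0->4, 1->2, 2->0, 3->1, 4->3 | applicable
match: 0->10, 1->7, 2->5, 3->4, 4->8
count: 2
applicable_count: 1


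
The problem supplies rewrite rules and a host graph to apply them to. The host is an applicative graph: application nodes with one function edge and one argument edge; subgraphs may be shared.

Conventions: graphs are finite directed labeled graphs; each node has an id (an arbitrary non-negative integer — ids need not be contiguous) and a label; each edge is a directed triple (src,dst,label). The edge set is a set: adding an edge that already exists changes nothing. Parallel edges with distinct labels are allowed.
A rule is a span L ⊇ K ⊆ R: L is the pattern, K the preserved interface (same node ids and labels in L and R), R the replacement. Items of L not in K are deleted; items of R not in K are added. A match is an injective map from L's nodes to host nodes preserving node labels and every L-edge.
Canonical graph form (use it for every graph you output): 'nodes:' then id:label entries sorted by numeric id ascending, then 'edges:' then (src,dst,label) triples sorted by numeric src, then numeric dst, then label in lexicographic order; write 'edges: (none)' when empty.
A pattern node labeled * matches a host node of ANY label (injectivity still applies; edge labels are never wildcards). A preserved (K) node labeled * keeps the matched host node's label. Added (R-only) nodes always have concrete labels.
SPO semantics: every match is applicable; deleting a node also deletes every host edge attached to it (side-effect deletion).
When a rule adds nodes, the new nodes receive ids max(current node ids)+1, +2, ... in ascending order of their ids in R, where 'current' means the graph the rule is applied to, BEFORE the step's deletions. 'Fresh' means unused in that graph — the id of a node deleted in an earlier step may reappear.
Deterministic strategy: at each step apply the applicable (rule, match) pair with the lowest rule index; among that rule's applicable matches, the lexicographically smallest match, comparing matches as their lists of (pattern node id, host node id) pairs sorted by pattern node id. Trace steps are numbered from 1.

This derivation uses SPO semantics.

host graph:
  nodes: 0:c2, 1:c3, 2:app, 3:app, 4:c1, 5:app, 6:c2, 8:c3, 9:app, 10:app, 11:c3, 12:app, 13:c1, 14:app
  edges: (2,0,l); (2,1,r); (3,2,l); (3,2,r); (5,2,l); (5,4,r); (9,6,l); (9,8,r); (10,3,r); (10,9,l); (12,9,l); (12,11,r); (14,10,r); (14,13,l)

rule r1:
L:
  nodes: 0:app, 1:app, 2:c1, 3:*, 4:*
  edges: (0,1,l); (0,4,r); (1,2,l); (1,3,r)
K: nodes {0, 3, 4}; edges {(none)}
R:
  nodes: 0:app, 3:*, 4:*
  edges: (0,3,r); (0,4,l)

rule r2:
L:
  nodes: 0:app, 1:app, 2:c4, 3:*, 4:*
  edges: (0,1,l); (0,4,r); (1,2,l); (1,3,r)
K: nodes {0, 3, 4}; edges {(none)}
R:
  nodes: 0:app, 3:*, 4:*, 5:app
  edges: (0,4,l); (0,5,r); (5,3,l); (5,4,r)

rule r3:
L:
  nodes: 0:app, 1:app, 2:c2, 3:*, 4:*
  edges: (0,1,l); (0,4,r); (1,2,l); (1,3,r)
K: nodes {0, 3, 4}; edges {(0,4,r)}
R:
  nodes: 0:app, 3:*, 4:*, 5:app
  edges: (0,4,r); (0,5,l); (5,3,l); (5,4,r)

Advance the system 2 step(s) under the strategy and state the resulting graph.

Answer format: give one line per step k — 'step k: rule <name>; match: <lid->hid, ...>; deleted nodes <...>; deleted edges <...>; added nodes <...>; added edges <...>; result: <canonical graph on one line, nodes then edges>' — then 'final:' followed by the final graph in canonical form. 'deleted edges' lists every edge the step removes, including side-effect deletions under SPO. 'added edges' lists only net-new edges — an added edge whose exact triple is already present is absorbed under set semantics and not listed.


step 1: rule r3; match: 0->5, 1->2, 2->0, 3->1, 4->4; deleted nodes 0, 2; deleted edges (2,0,l); (2,1,r); (3,2,l); (3,2,r); (5,2,l); added nodes 15; added edges (5,15,l); (15,1,l); (15,4,r); result: nodes: 1:c3, 3:app, 4:c1, 5:app, 6:c2, 8:c3, 9:app, 10:app, 11:c3, 12:app, 13:c1, 14:app, 15:app edges: (5,4,r); (5,15,l); (9,6,l); (9,8,r); (10,3,r); (10,9,l); (12,9,l); (12,11,r); (14,10,r); (14,13,l); (15,1,l); (15,4,r)
step 2: rule r3; match: 0->10, 1->9, 2->6, 3->8, 4->3; deleted nodes 6, 9; deleted edges (9,6,l); (9,8,r); (10,9,l); (12,9,l); added nodes 16; added edges (10,16,l); (16,3,r); (16,8,l); result: nodes: 1:c3, 3:app, 4:c1, 5:app, 8:c3, 10:app, 11:c3, 12:app, 13:c1, 14:app, 15:app, 16:app edges: (5,4,r); (5,15,l); (10,3,r); (10,16,l); (12,11,r); (14,10,r); (14,13,l); (15,1,l); (15,4,r); (16,3,r); (16,8,l)
final:
nodes: 1:c3, 3:app, 4:c1, 5:app, 8:c3, 10:app, 11:c3, 12:app, 13:c1, 14:app, 15:app, 16:app
edges: (5,4,r); (5,15,l); (10,3,r); (10,16,l); (12,11,r); (14,10,r); (14,13,l); (15,1,l); (15,4,r); (16,3,r); (16,8,l)


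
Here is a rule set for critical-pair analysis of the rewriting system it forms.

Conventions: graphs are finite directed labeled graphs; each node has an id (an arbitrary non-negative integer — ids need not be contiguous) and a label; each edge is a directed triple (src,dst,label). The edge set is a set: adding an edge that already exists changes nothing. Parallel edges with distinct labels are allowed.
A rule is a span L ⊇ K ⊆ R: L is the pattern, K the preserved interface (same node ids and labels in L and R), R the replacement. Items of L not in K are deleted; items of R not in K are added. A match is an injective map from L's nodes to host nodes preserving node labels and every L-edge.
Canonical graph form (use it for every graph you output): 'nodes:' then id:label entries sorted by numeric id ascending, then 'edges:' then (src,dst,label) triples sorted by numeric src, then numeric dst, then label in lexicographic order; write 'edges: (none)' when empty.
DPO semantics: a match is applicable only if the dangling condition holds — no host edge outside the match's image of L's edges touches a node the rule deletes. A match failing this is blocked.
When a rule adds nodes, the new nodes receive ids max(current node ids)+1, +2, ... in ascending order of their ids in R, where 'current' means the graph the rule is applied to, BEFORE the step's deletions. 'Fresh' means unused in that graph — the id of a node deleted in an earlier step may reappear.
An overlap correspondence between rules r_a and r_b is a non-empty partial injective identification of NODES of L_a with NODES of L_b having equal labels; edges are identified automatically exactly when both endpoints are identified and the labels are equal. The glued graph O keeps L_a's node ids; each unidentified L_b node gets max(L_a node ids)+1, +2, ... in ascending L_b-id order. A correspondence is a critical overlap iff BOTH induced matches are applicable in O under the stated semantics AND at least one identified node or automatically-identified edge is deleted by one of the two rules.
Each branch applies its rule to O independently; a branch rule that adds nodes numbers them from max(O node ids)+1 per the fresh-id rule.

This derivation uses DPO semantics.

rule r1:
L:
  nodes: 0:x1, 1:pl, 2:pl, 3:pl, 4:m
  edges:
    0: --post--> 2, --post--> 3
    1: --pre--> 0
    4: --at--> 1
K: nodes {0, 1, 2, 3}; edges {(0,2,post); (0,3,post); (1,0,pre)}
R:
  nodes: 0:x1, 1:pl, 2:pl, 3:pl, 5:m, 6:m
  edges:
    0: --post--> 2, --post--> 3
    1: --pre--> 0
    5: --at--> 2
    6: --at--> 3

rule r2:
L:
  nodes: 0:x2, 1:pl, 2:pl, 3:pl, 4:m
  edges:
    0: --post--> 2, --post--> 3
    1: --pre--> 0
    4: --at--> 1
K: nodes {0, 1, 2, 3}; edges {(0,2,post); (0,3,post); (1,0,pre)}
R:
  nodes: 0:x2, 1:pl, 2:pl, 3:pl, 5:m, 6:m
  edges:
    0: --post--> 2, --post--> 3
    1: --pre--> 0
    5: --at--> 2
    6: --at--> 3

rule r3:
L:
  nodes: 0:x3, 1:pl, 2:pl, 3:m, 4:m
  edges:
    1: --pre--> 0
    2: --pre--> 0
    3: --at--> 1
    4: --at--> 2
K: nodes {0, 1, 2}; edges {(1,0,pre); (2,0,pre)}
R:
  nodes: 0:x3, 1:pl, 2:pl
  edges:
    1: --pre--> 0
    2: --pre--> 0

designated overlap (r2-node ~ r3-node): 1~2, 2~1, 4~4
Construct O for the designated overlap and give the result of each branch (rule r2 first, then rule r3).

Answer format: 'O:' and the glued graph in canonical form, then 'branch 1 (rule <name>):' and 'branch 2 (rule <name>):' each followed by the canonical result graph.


O:
nodes: 0:x2, 1:pl, 2:pl, 3:pl, 4:m, 5:x3, 6:m
edges: (0,2,post); (0,3,post); (1,0,pre); (1,5,pre); (2,5,pre); (4,1,at); (6,2,at)
branch 1 (rule r2):
nodes: 0:x2, 1:pl, 2:pl, 3:pl, 5:x3, 6:m, 7:m, 8:m
edges: (0,2,post); (0,3,post); (1,0,pre); (1,5,pre); (2,5,pre); (6,2,at); (7,2,at); (8,3,at)
branch 2 (rule r3):
nodes: 0:x2, 1:pl, 2:pl, 3:pl, 5:x3
edges: (0,2,post); (0,3,post); (1,0,pre); (1,5,pre); (2,5,pre)


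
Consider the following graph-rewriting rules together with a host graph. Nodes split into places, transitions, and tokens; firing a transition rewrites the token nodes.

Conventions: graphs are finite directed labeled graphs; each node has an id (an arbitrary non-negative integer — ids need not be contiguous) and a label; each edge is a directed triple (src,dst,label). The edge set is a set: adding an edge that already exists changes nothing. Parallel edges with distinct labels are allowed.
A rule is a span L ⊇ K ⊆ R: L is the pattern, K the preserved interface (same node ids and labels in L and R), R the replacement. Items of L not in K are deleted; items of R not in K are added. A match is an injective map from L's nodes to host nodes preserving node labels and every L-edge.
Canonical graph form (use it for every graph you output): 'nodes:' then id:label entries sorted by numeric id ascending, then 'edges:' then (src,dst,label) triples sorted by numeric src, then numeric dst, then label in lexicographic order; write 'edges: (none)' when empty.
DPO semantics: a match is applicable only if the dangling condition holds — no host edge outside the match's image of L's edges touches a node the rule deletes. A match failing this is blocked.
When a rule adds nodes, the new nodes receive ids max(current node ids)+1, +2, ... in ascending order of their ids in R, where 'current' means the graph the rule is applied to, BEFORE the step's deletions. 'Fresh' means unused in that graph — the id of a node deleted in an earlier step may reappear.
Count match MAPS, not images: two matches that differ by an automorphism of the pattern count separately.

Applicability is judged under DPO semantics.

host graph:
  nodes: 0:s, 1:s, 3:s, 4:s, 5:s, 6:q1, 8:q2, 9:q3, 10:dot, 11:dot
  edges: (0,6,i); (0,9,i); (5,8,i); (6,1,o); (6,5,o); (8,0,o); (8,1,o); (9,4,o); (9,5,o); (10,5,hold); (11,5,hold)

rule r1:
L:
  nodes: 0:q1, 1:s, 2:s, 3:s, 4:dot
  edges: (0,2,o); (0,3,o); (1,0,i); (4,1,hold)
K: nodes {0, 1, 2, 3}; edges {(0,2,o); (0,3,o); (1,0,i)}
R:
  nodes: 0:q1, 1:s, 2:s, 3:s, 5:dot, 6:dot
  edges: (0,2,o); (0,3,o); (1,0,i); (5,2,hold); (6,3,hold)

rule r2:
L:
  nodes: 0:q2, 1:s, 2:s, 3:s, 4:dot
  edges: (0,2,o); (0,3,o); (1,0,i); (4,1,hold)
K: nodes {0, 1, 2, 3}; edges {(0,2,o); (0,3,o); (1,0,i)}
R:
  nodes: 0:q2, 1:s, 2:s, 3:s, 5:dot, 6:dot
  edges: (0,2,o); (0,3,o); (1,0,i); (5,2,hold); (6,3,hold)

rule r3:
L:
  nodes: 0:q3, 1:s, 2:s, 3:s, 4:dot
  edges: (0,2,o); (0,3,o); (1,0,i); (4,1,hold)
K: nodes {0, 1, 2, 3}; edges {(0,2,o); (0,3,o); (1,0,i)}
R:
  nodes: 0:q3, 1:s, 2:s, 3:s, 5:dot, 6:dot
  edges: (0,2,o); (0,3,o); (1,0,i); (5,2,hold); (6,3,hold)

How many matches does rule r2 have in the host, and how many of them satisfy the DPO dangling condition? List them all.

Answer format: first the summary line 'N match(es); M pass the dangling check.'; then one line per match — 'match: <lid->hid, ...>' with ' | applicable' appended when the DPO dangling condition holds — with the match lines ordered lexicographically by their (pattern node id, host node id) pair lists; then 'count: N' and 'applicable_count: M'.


4 match(es); 4 pass the dangling check.
match: 0->8, 1->5, 2->0, 3->1, 4->10 | applicable
match: 0->8, 1->5, 2->0, 3->1, 4->11 | applicable
match: 0->8, 1->5, 2->1, 3->0, 4->10 | applicable
match: 0->8, 1->5, 2->1, 3->0, 4->11 | applicable
count: 4
applicable_count: 4


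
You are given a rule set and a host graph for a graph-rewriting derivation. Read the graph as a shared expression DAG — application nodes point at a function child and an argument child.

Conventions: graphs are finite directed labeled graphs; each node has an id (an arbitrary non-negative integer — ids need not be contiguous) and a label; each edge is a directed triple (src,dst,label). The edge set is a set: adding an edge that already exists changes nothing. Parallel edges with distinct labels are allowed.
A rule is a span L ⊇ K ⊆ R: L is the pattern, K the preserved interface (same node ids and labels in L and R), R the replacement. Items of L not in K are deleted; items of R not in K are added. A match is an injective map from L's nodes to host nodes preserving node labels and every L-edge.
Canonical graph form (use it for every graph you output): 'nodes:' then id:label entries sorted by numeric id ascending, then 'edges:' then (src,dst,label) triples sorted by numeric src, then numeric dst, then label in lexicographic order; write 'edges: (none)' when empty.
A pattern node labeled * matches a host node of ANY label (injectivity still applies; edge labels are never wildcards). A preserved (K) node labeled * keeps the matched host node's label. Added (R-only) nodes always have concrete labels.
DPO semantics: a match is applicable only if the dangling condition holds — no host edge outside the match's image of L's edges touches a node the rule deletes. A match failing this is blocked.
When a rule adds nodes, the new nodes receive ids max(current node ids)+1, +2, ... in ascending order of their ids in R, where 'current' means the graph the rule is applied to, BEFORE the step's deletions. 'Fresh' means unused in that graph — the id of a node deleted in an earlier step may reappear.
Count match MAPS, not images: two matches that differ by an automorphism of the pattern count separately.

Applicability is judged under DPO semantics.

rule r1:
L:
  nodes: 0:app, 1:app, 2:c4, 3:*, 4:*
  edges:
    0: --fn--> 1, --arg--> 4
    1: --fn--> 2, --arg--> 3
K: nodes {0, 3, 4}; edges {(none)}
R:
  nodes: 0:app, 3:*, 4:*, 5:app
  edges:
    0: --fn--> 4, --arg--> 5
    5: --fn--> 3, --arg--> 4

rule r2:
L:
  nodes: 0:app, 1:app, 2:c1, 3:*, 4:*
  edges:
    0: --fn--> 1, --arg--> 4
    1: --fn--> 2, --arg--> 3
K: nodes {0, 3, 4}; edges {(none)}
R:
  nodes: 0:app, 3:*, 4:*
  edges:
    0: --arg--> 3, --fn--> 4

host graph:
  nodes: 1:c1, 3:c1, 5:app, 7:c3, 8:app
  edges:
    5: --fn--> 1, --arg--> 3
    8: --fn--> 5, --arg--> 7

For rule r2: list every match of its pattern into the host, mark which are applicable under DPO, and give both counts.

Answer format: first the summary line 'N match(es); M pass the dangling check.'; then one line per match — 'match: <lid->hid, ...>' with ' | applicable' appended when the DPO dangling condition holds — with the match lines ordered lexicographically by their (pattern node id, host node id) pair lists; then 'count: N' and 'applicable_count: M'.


1 match(es); 1 pass the dangling check.
match: 0->8, 1->5, 2->1, 3->3, 4->7 | applicable
count: 1
applicable_count: 1


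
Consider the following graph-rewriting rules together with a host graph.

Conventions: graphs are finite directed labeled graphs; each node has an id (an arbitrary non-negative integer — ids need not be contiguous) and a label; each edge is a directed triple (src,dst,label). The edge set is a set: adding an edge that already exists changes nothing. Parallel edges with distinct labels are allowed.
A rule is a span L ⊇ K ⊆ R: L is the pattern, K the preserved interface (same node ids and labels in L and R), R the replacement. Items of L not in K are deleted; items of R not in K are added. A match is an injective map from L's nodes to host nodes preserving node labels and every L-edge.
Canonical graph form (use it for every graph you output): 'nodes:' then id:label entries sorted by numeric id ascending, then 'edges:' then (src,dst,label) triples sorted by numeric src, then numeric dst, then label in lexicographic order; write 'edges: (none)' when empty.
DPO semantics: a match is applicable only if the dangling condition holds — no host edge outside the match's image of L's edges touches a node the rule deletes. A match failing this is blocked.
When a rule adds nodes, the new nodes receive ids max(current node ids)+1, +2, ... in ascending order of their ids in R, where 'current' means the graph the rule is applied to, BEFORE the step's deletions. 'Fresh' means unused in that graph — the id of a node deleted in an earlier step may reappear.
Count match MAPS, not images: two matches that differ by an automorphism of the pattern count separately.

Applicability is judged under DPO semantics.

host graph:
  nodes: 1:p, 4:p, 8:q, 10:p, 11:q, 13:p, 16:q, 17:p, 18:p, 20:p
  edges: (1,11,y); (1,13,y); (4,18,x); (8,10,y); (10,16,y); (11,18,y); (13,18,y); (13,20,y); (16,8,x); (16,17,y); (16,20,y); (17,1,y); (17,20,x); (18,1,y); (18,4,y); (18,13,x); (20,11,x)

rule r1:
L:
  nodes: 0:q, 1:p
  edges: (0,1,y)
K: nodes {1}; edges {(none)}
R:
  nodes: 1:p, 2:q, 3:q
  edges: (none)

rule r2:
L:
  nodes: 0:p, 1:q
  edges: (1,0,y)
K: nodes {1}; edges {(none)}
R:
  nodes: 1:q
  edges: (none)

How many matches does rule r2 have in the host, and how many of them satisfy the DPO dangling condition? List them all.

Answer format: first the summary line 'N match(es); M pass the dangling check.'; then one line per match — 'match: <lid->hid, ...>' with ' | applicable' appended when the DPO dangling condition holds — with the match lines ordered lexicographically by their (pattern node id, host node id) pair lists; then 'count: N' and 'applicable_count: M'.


4 match(es); 0 pass the dangling check.
match: 0->10, 1->8
match: 0->17, 1->16
match: 0->18, 1->11
match: 0->20, 1->16
count: 4
applicable_count: 0
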